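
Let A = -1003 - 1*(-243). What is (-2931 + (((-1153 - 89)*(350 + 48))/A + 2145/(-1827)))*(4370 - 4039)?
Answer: -87391364419/115710 ≈ -7.5526e+5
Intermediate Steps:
A = -760 (A = -1003 + 243 = -760)
(-2931 + (((-1153 - 89)*(350 + 48))/A + 2145/(-1827)))*(4370 - 4039) = (-2931 + (((-1153 - 89)*(350 + 48))/(-760) + 2145/(-1827)))*(4370 - 4039) = (-2931 + (-1242*398*(-1/760) + 2145*(-1/1827)))*331 = (-2931 + (-494316*(-1/760) - 715/609))*331 = (-2931 + (123579/190 - 715/609))*331 = (-2931 + 75123761/115710)*331 = -264022249/115710*331 = -87391364419/115710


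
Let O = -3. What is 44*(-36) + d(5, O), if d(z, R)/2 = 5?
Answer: -1574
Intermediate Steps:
d(z, R) = 10 (d(z, R) = 2*5 = 10)
44*(-36) + d(5, O) = 44*(-36) + 10 = -1584 + 10 = -1574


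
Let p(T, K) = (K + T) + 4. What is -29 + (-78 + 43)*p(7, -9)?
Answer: -99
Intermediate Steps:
p(T, K) = 4 + K + T
-29 + (-78 + 43)*p(7, -9) = -29 + (-78 + 43)*(4 - 9 + 7) = -29 - 35*2 = -29 - 70 = -99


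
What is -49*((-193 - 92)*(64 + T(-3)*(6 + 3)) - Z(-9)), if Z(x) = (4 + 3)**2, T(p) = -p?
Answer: 1273216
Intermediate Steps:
Z(x) = 49 (Z(x) = 7**2 = 49)
-49*((-193 - 92)*(64 + T(-3)*(6 + 3)) - Z(-9)) = -49*((-193 - 92)*(64 + (-1*(-3))*(6 + 3)) - 1*49) = -49*(-285*(64 + 3*9) - 49) = -49*(-285*(64 + 27) - 49) = -49*(-285*91 - 49) = -49*(-25935 - 49) = -49*(-25984) = 1273216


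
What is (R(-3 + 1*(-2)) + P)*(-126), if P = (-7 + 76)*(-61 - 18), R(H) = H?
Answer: 687456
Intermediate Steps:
P = -5451 (P = 69*(-79) = -5451)
(R(-3 + 1*(-2)) + P)*(-126) = ((-3 + 1*(-2)) - 5451)*(-126) = ((-3 - 2) - 5451)*(-126) = (-5 - 5451)*(-126) = -5456*(-126) = 687456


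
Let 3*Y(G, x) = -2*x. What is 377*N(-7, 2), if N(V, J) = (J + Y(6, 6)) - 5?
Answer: -2639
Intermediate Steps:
Y(G, x) = -2*x/3 (Y(G, x) = (-2*x)/3 = -2*x/3)
N(V, J) = -9 + J (N(V, J) = (J - ⅔*6) - 5 = (J - 4) - 5 = (-4 + J) - 5 = -9 + J)
377*N(-7, 2) = 377*(-9 + 2) = 377*(-7) = -2639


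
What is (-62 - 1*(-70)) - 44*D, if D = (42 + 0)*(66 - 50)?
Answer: -29560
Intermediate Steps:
D = 672 (D = 42*16 = 672)
(-62 - 1*(-70)) - 44*D = (-62 - 1*(-70)) - 44*672 = (-62 + 70) - 29568 = 8 - 29568 = -29560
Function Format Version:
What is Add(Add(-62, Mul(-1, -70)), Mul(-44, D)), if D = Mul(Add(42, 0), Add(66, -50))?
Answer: -29560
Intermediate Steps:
D = 672 (D = Mul(42, 16) = 672)
Add(Add(-62, Mul(-1, -70)), Mul(-44, D)) = Add(Add(-62, Mul(-1, -70)), Mul(-44, 672)) = Add(Add(-62, 70), -29568) = Add(8, -29568) = -29560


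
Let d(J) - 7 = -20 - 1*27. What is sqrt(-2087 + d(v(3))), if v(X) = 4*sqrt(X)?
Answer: I*sqrt(2127) ≈ 46.119*I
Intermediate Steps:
d(J) = -40 (d(J) = 7 + (-20 - 1*27) = 7 + (-20 - 27) = 7 - 47 = -40)
sqrt(-2087 + d(v(3))) = sqrt(-2087 - 40) = sqrt(-2127) = I*sqrt(2127)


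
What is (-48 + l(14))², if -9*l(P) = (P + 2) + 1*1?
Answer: 201601/81 ≈ 2488.9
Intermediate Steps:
l(P) = -⅓ - P/9 (l(P) = -((P + 2) + 1*1)/9 = -((2 + P) + 1)/9 = -(3 + P)/9 = -⅓ - P/9)
(-48 + l(14))² = (-48 + (-⅓ - ⅑*14))² = (-48 + (-⅓ - 14/9))² = (-48 - 17/9)² = (-449/9)² = 201601/81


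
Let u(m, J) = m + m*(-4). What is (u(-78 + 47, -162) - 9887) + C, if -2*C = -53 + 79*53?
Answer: -11861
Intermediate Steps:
u(m, J) = -3*m (u(m, J) = m - 4*m = -3*m)
C = -2067 (C = -(-53 + 79*53)/2 = -(-53 + 4187)/2 = -1/2*4134 = -2067)
(u(-78 + 47, -162) - 9887) + C = (-3*(-78 + 47) - 9887) - 2067 = (-3*(-31) - 9887) - 2067 = (93 - 9887) - 2067 = -9794 - 2067 = -11861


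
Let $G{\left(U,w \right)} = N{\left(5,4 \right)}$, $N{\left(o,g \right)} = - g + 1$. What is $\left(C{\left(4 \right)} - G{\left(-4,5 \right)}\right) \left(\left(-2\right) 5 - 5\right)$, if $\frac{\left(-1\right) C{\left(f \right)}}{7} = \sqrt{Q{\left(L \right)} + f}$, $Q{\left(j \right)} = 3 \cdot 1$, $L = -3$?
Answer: $-45 + 105 \sqrt{7} \approx 232.8$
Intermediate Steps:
$N{\left(o,g \right)} = 1 - g$
$G{\left(U,w \right)} = -3$ ($G{\left(U,w \right)} = 1 - 4 = -3$)
$Q{\left(j \right)} = 3$
$C{\left(f \right)} = - 7 \sqrt{3 + f}$
$\left(C{\left(4 \right)} - G{\left(-4,5 \right)}\right) \left(\left(-2\right) 5 - 5\right) = \left(- 7 \sqrt{3 + 4} - -3\right) \left(\left(-2\right) 5 - 5\right) = \left(- 7 \sqrt{7} + 3\right) \left(-10 - 5\right) = \left(3 - 7 \sqrt{7}\right) \left(-15\right) = -45 + 105 \sqrt{7}$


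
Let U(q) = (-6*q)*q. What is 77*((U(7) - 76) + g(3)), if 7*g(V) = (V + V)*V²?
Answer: -27896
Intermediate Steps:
U(q) = -6*q² (U(q) = (-6*q)*q = -6*q²)
g(V) = 2*V³/7 (g(V) = ((V + V)*V²)/7 = ((2*V)*V²)/7 = (2*V³)/7 = 2*V³/7)
77*((U(7) - 76) + g(3)) = 77*((-6*7² - 76) + (2/7)*3³) = 77*((-6*49 - 76) + (2/7)*27) = 77*((-294 - 76) + 54/7) = 77*(-370 + 54/7) = 77*(-2536/7) = -27896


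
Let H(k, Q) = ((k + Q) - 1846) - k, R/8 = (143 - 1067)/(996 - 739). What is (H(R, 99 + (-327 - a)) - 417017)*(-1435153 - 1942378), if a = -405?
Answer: 1414124944266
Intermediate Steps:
R = -7392/257 (R = 8*((143 - 1067)/(996 - 739)) = 8*(-924/257) = -7392/257 ≈ -28.763)
H(k, Q) = -1846 + Q (H(k, Q) = ((Q + k) - 1846) - k = (-1846 + Q + k) - k = -1846 + Q)
(H(R, 99 + (-327 - a)) - 417017)*(-1435153 - 1942378) = ((-1846 + (99 + (-327 - 1*(-405)))) - 417017)*(-1435153 - 1942378) = ((-1846 + (99 + (-327 + 405))) - 417017)*(-3377531) = ((-1846 + (99 + 78)) - 417017)*(-3377531) = ((-1846 + 177) - 417017)*(-3377531) = (-1669 - 417017)*(-3377531) = -418686*(-3377531) = 1414124944266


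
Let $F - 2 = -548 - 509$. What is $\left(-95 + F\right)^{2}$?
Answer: $1322500$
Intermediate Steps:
$F = -1055$ ($F = 2 - 1057 = -1055$)
$\left(-95 + F\right)^{2} = \left(-95 - 1055\right)^{2} = \left(-1150\right)^{2} = 1322500$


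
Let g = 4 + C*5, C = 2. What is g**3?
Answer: 2744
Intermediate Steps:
g = 14 (g = 4 + 2*5 = 4 + 10 = 14)
g**3 = 14**3 = 2744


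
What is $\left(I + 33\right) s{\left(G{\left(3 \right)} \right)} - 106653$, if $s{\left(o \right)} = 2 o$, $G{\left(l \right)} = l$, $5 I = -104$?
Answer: $- \frac{532899}{5} \approx -1.0658 \cdot 10^{5}$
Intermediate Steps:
$I = - \frac{104}{5}$ ($I = \frac{1}{5} \left(-104\right) = - \frac{104}{5} \approx -20.8$)
$\left(I + 33\right) s{\left(G{\left(3 \right)} \right)} - 106653 = \left(- \frac{104}{5} + 33\right) 2 \cdot 3 - 106653 = \frac{61}{5} \cdot 6 - 106653 = \frac{366}{5} - 106653 = - \frac{532899}{5}$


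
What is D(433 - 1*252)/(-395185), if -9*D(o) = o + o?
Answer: 362/3556665 ≈ 0.00010178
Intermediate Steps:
D(o) = -2*o/9 (D(o) = -(o + o)/9 = -2*o/9)
D(433 - 1*252)/(-395185) = -2*(433 - 1*252)/9/(-395185) = -2*(433 - 252)/9*(-1/395185) = -2/9*181*(-1/395185) = -362/9*(-1/395185) = 362/3556665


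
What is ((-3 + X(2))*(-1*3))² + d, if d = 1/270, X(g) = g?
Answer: 2431/270 ≈ 9.0037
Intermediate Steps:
d = 1/270 ≈ 0.0037037
((-3 + X(2))*(-1*3))² + d = ((-3 + 2)*(-1*3))² + 1/270 = (-1*(-3))² + 1/270 = 3² + 1/270 = 9 + 1/270 = 2431/270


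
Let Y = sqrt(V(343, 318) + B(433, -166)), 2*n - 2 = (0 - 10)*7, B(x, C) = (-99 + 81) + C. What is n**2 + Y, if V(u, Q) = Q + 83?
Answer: 1156 + sqrt(217) ≈ 1170.7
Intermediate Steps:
V(u, Q) = 83 + Q
B(x, C) = -18 + C
n = -34 (n = 1 + ((0 - 10)*7)/2 = 1 + (-10*7)/2 = 1 + (1/2)*(-70) = 1 - 35 = -34)
Y = sqrt(217) (Y = sqrt((83 + 318) + (-18 - 166)) = sqrt(401 - 184) = sqrt(217) ≈ 14.731)
n**2 + Y = (-34)**2 + sqrt(217) = 1156 + sqrt(217)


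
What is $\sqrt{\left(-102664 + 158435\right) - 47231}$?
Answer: $2 \sqrt{2135} \approx 92.412$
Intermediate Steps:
$\sqrt{\left(-102664 + 158435\right) - 47231} = \sqrt{55771 - 47231} = \sqrt{8540} = 2 \sqrt{2135}$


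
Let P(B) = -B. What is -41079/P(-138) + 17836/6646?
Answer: -45091611/152858 ≈ -294.99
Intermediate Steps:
-41079/P(-138) + 17836/6646 = -41079/((-1*(-138))) + 17836/6646 = -41079/138 + 17836*(1/6646) = -41079*1/138 + 8918/3323 = -13693/46 + 8918/3323 = -45091611/152858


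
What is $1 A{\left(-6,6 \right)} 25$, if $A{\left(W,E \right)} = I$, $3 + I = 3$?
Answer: $0$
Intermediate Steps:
$I = 0$ ($I = -3 + 3 = 0$)
$A{\left(W,E \right)} = 0$
$1 A{\left(-6,6 \right)} 25 = 1 \cdot 0 \cdot 25 = 0 \cdot 25 = 0$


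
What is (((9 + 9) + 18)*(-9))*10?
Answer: -3240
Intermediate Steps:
(((9 + 9) + 18)*(-9))*10 = ((18 + 18)*(-9))*10 = (36*(-9))*10 = -324*10 = -3240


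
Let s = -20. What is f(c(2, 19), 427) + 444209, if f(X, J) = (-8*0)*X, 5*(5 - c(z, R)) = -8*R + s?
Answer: 444209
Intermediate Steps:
c(z, R) = 9 + 8*R/5 (c(z, R) = 5 - (-8*R - 20)/5 = 5 - (-20 - 8*R)/5 = 5 + (4 + 8*R/5) = 9 + 8*R/5)
f(X, J) = 0 (f(X, J) = 0*X = 0)
f(c(2, 19), 427) + 444209 = 0 + 444209 = 444209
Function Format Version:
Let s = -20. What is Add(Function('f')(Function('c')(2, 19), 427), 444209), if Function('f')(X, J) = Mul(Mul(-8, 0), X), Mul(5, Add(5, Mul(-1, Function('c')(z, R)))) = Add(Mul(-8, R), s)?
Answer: 444209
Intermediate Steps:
Function('c')(z, R) = Add(9, Mul(Rational(8, 5), R)) (Function('c')(z, R) = Add(5, Mul(Rational(-1, 5), Add(Mul(-8, R), -20))) = Add(5, Mul(Rational(-1, 5), Add(-20, Mul(-8, R)))) = Add(5, Add(4, Mul(Rational(8, 5), R))) = Add(9, Mul(Rational(8, 5), R)))
Function('f')(X, J) = 0 (Function('f')(X, J) = Mul(0, X) = 0)
Add(Function('f')(Function('c')(2, 19), 427), 444209) = Add(0, 444209) = 444209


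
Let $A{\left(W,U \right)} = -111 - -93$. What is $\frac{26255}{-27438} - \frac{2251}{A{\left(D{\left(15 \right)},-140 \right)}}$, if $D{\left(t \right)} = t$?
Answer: $\frac{5107529}{41157} \approx 124.1$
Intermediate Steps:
$A{\left(W,U \right)} = -18$ ($A{\left(W,U \right)} = -111 + 93 = -18$)
$\frac{26255}{-27438} - \frac{2251}{A{\left(D{\left(15 \right)},-140 \right)}} = \frac{26255}{-27438} - \frac{2251}{-18} = 26255 \left(- \frac{1}{27438}\right) - - \frac{2251}{18} = - \frac{26255}{27438} + \frac{2251}{18} = \frac{5107529}{41157}$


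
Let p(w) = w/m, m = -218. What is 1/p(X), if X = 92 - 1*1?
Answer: -218/91 ≈ -2.3956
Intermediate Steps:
X = 91 (X = 92 - 1 = 91)
p(w) = -w/218 (p(w) = w/(-218) = w*(-1/218) = -w/218)
1/p(X) = 1/(-1/218*91) = 1/(-91/218) = -218/91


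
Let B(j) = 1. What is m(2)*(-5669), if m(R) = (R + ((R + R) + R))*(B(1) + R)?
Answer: -136056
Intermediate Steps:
m(R) = 4*R*(1 + R) (m(R) = (R + ((R + R) + R))*(1 + R) = (R + (2*R + R))*(1 + R) = (R + 3*R)*(1 + R) = (4*R)*(1 + R) = 4*R*(1 + R))
m(2)*(-5669) = (4*2*(1 + 2))*(-5669) = (4*2*3)*(-5669) = 24*(-5669) = -136056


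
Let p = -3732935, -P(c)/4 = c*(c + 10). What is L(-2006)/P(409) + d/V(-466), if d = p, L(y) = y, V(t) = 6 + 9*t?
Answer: 639718904167/717701748 ≈ 891.34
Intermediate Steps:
P(c) = -4*c*(10 + c) (P(c) = -4*c*(c + 10) = -4*c*(10 + c))
d = -3732935
L(-2006)/P(409) + d/V(-466) = -2006*(-1/(1636*(10 + 409))) - 3732935/(6 + 9*(-466)) = -2006/((-4*409*419)) - 3732935/(6 - 4194) = -2006/(-685484) - 3732935/(-4188) = -2006*(-1/685484) - 3732935*(-1/4188) = 1003/342742 + 3732935/4188 = 639718904167/717701748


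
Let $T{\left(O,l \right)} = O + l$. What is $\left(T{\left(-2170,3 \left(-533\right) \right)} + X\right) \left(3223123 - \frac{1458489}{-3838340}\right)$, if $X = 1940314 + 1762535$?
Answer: $\frac{208013449231911526}{17447} \approx 1.1923 \cdot 10^{13}$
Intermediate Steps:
$X = 3702849$
$\left(T{\left(-2170,3 \left(-533\right) \right)} + X\right) \left(3223123 - \frac{1458489}{-3838340}\right) = \left(\left(-2170 + 3 \left(-533\right)\right) + 3702849\right) \left(3223123 - \frac{1458489}{-3838340}\right) = \left(\left(-2170 - 1599\right) + 3702849\right) \left(3223123 - - \frac{1458489}{3838340}\right) = \left(-3769 + 3702849\right) \left(3223123 + \frac{1458489}{3838340}\right) = 3699080 \cdot \frac{12371443394309}{3838340} = \frac{208013449231911526}{17447}$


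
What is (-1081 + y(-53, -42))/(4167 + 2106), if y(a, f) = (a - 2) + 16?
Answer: -1120/6273 ≈ -0.17854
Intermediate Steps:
y(a, f) = 14 + a (y(a, f) = (-2 + a) + 16 = 14 + a)
(-1081 + y(-53, -42))/(4167 + 2106) = (-1081 + (14 - 53))/(4167 + 2106) = (-1081 - 39)/6273 = -1120*1/6273 = -1120/6273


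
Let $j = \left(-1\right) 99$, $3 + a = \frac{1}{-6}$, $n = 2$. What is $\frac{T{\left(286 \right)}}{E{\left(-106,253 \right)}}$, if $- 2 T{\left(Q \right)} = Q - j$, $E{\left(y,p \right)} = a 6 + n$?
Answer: $\frac{385}{34} \approx 11.324$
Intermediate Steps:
$a = - \frac{19}{6}$ ($a = -3 + \frac{1}{-6} = -3 - \frac{1}{6} = - \frac{19}{6} \approx -3.1667$)
$j = -99$
$E{\left(y,p \right)} = -17$ ($E{\left(y,p \right)} = \left(- \frac{19}{6}\right) 6 + 2 = -19 + 2 = -17$)
$T{\left(Q \right)} = - \frac{99}{2} - \frac{Q}{2}$ ($T{\left(Q \right)} = - \frac{Q - -99}{2} = - \frac{Q + 99}{2} = - \frac{99 + Q}{2} = - \frac{99}{2} - \frac{Q}{2}$)
$\frac{T{\left(286 \right)}}{E{\left(-106,253 \right)}} = \frac{- \frac{99}{2} - 143}{-17} = \left(- \frac{99}{2} - 143\right) \left(- \frac{1}{17}\right) = \left(- \frac{385}{2}\right) \left(- \frac{1}{17}\right) = \frac{385}{34}$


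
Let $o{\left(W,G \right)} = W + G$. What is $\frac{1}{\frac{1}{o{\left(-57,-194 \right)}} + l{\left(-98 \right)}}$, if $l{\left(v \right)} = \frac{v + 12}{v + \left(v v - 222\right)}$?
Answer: $- \frac{1165142}{15435} \approx -75.487$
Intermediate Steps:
$l{\left(v \right)} = \frac{12 + v}{-222 + v + v^{2}}$ ($l{\left(v \right)} = \frac{12 + v}{v + \left(v^{2} - 222\right)} = \frac{12 + v}{v + \left(-222 + v^{2}\right)} = \frac{12 + v}{-222 + v + v^{2}}$)
$o{\left(W,G \right)} = G + W$
$\frac{1}{\frac{1}{o{\left(-57,-194 \right)}} + l{\left(-98 \right)}} = \frac{1}{\frac{1}{-194 - 57} + \frac{12 - 98}{-222 - 98 + \left(-98\right)^{2}}} = \frac{1}{\frac{1}{-251} + \frac{1}{-222 - 98 + 9604} \left(-86\right)} = \frac{1}{- \frac{1}{251} + \frac{1}{9284} \left(-86\right)} = \frac{1}{- \frac{1}{251} - \frac{43}{4642}} = \frac{1}{- \frac{15435}{1165142}} = - \frac{1165142}{15435}$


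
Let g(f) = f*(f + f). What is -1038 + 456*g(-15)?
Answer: 204162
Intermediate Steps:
g(f) = 2*f**2 (g(f) = f*(2*f) = 2*f**2)
-1038 + 456*g(-15) = -1038 + 456*(2*(-15)**2) = -1038 + 456*(2*225) = -1038 + 456*450 = -1038 + 205200 = 204162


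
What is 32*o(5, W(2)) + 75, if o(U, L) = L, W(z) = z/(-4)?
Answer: 59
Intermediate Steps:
W(z) = -z/4 (W(z) = z*(-¼) = -z/4)
32*o(5, W(2)) + 75 = 32*(-¼*2) + 75 = 32*(-½) + 75 = -16 + 75 = 59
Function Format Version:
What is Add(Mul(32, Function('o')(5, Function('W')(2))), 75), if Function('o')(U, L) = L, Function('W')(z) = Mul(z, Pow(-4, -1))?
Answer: 59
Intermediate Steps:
Function('W')(z) = Mul(Rational(-1, 4), z) (Function('W')(z) = Mul(z, Rational(-1, 4)) = Mul(Rational(-1, 4), z))
Add(Mul(32, Function('o')(5, Function('W')(2))), 75) = Add(Mul(32, Mul(Rational(-1, 4), 2)), 75) = Add(Mul(32, Rational(-1, 2)), 75) = Add(-16, 75) = 59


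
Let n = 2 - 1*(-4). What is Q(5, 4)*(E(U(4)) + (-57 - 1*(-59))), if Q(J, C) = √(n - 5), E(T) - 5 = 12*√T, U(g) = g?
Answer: 31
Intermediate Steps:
n = 6 (n = 2 + 4 = 6)
E(T) = 5 + 12*√T
Q(J, C) = 1 (Q(J, C) = √(6 - 5) = √1 = 1)
Q(5, 4)*(E(U(4)) + (-57 - 1*(-59))) = 1*((5 + 12*√4) + (-57 - 1*(-59))) = 1*((5 + 12*2) + (-57 + 59)) = 1*((5 + 24) + 2) = 1*(29 + 2) = 1*31 = 31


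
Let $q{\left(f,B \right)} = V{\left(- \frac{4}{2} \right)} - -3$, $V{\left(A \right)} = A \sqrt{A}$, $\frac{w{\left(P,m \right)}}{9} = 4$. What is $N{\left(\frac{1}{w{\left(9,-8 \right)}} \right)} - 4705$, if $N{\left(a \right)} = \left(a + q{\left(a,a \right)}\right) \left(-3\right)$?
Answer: $- \frac{56569}{12} + 6 i \sqrt{2} \approx -4714.1 + 8.4853 i$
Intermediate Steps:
$w{\left(P,m \right)} = 36$ ($w{\left(P,m \right)} = 9 \cdot 4 = 36$)
$V{\left(A \right)} = A^{\frac{3}{2}}$
$q{\left(f,B \right)} = 3 - 2 i \sqrt{2}$ ($q{\left(f,B \right)} = \left(- \frac{4}{2}\right)^{\frac{3}{2}} - -3 = \left(\left(-4\right) \frac{1}{2}\right)^{\frac{3}{2}} + 3 = \left(-2\right)^{\frac{3}{2}} + 3 = - 2 i \sqrt{2} + 3 = 3 - 2 i \sqrt{2}$)
$N{\left(a \right)} = -9 - 3 a + 6 i \sqrt{2}$ ($N{\left(a \right)} = \left(a + \left(3 - 2 i \sqrt{2}\right)\right) \left(-3\right) = \left(3 + a - 2 i \sqrt{2}\right) \left(-3\right) = -9 - 3 a + 6 i \sqrt{2}$)
$N{\left(\frac{1}{w{\left(9,-8 \right)}} \right)} - 4705 = \left(-9 - \frac{3}{36} + 6 i \sqrt{2}\right) - 4705 = \left(-9 - \frac{1}{12} + 6 i \sqrt{2}\right) - 4705 = \left(- \frac{109}{12} + 6 i \sqrt{2}\right) - 4705 = - \frac{56569}{12} + 6 i \sqrt{2}$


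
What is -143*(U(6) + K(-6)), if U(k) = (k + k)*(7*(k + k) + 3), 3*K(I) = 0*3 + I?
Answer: -149006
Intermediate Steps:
K(I) = I/3 (K(I) = (0*3 + I)/3 = (0 + I)/3 = I/3)
U(k) = 2*k*(3 + 14*k) (U(k) = (2*k)*(7*(2*k) + 3) = (2*k)*(14*k + 3) = (2*k)*(3 + 14*k) = 2*k*(3 + 14*k))
-143*(U(6) + K(-6)) = -143*(2*6*(3 + 14*6) + (⅓)*(-6)) = -143*(2*6*(3 + 84) - 2) = -143*(2*6*87 - 2) = -143*(1044 - 2) = -143*1042 = -149006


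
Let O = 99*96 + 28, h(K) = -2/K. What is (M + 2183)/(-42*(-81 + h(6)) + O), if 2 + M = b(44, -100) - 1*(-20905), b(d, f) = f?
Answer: 3831/2158 ≈ 1.7753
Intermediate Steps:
M = 20803 (M = -2 + (-100 - 1*(-20905)) = -2 + (-100 + 20905) = -2 + 20805 = 20803)
O = 9532 (O = 9504 + 28 = 9532)
(M + 2183)/(-42*(-81 + h(6)) + O) = (20803 + 2183)/(-42*(-81 - 2/6) + 9532) = 22986/(-42*(-81 - 2*⅙) + 9532) = 22986/(-42*(-81 - ⅓) + 9532) = 22986/(-42*(-244/3) + 9532) = 22986/(3416 + 9532) = 22986/12948 = 22986*(1/12948) = 3831/2158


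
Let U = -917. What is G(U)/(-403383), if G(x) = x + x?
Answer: 1834/403383 ≈ 0.0045465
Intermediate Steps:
G(x) = 2*x
G(U)/(-403383) = (2*(-917))/(-403383) = -1834*(-1/403383) = 1834/403383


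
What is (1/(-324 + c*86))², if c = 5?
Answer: 1/11236 ≈ 8.9000e-5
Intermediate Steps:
(1/(-324 + c*86))² = (1/(-324 + 5*86))² = (1/(-324 + 430))² = (1/106)² = 1/11236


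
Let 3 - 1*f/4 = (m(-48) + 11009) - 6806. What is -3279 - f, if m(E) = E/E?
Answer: 13525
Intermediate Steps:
m(E) = 1
f = -16804 (f = 12 - 4*((1 + 11009) - 6806) = 12 - 4*(11010 - 6806) = 12 - 4*4204 = 12 - 16816 = -16804)
-3279 - f = -3279 - 1*(-16804) = -3279 + 16804 = 13525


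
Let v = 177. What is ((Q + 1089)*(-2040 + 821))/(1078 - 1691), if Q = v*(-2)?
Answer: 895965/613 ≈ 1461.6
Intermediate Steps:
Q = -354 (Q = 177*(-2) = -354)
((Q + 1089)*(-2040 + 821))/(1078 - 1691) = ((-354 + 1089)*(-2040 + 821))/(1078 - 1691) = (735*(-1219))/(-613) = -1/613*(-895965) = 895965/613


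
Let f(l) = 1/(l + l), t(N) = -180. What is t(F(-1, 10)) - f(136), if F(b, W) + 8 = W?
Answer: -48961/272 ≈ -180.00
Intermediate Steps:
F(b, W) = -8 + W
f(l) = 1/(2*l)
t(F(-1, 10)) - f(136) = -180 - 1/(2*136) = -180 - 1*1/272 = -180 - 1/272 = -48961/272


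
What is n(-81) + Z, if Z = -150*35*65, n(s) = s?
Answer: -341331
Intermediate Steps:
Z = -341250 (Z = -5250*65 = -341250)
n(-81) + Z = -81 - 341250 = -341331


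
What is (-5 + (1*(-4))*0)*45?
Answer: -225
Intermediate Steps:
(-5 + (1*(-4))*0)*45 = (-5 - 4*0)*45 = (-5 + 0)*45 = -5*45 = -225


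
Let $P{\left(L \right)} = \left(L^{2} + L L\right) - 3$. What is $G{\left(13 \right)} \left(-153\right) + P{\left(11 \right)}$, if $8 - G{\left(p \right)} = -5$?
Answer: $-1750$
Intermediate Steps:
$P{\left(L \right)} = -3 + 2 L^{2}$ ($P{\left(L \right)} = \left(L^{2} + L^{2}\right) - 3 = 2 L^{2} - 3 = -3 + 2 L^{2}$)
$G{\left(p \right)} = 13$ ($G{\left(p \right)} = 8 - -5 = 8 + 5 = 13$)
$G{\left(13 \right)} \left(-153\right) + P{\left(11 \right)} = 13 \left(-153\right) - \left(3 - 2 \cdot 11^{2}\right) = -1989 + \left(-3 + 2 \cdot 121\right) = -1989 + \left(-3 + 242\right) = -1989 + 239 = -1750$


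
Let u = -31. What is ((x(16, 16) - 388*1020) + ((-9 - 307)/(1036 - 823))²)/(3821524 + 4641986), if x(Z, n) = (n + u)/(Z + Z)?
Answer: -574565019223/12287391526080 ≈ -0.046761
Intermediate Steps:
x(Z, n) = (-31 + n)/(2*Z) (x(Z, n) = (n - 31)/(Z + Z) = (-31 + n)/((2*Z)) = (-31 + n)*(1/(2*Z)) = (-31 + n)/(2*Z))
((x(16, 16) - 388*1020) + ((-9 - 307)/(1036 - 823))²)/(3821524 + 4641986) = (((½)*(-31 + 16)/16 - 388*1020) + ((-9 - 307)/(1036 - 823))²)/(3821524 + 4641986) = (((½)*(1/16)*(-15) - 395760) + (-316/213)²)/8463510 = ((-15/32 - 395760) + (-316*1/213)²)*(1/8463510) = (-12664335/32 + (-316/213)²)*(1/8463510) = (-12664335/32 + 99856/45369)*(1/8463510) = -574565019223/1451808*1/8463510 = -574565019223/12287391526080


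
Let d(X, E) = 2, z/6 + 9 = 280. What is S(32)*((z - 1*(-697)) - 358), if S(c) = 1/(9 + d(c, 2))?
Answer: 1965/11 ≈ 178.64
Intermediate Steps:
z = 1626 (z = -54 + 6*280 = -54 + 1680 = 1626)
S(c) = 1/11 (S(c) = 1/(9 + 2) = 1/11)
S(32)*((z - 1*(-697)) - 358) = ((1626 - 1*(-697)) - 358)/11 = ((1626 + 697) - 358)/11 = (2323 - 358)/11 = (1/11)*1965 = 1965/11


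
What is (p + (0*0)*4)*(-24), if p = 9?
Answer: -216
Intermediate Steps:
(p + (0*0)*4)*(-24) = (9 + (0*0)*4)*(-24) = (9 + 0*4)*(-24) = (9 + 0)*(-24) = 9*(-24) = -216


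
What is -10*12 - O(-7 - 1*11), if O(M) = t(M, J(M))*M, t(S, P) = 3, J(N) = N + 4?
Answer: -66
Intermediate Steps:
J(N) = 4 + N
O(M) = 3*M
-10*12 - O(-7 - 1*11) = -10*12 - 3*(-7 - 1*11) = -120 - 3*(-7 - 11) = -120 - 3*(-18) = -120 - 1*(-54) = -120 + 54 = -66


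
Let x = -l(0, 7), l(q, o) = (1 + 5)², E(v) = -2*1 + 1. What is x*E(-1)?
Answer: 36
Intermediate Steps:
E(v) = -1 (E(v) = -2 + 1 = -1)
l(q, o) = 36 (l(q, o) = 6² = 36)
x = -36 (x = -1*36 = -36)
x*E(-1) = -36*(-1) = 36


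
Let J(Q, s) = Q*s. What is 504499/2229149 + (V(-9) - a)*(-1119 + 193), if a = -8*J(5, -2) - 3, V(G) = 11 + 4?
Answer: 127980406887/2229149 ≈ 57412.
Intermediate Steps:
V(G) = 15
a = 77 (a = -40*(-2) - 3 = -8*(-10) - 3 = 80 - 3 = 77)
504499/2229149 + (V(-9) - a)*(-1119 + 193) = 504499/2229149 + (15 - 1*77)*(-1119 + 193) = 504499*(1/2229149) + (15 - 77)*(-926) = 504499/2229149 - 62*(-926) = 504499/2229149 + 57412 = 127980406887/2229149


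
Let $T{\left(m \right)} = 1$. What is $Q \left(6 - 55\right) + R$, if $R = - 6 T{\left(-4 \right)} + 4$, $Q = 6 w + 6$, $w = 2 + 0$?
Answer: $-884$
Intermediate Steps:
$w = 2$
$Q = 18$ ($Q = 6 \cdot 2 + 6 = 12 + 6 = 18$)
$R = -2$ ($R = \left(-6\right) 1 + 4 = -6 + 4 = -2$)
$Q \left(6 - 55\right) + R = 18 \left(6 - 55\right) - 2 = 18 \left(-49\right) - 2 = -882 - 2 = -884$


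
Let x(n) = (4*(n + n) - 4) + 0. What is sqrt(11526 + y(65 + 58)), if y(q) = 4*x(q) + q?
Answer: sqrt(15569) ≈ 124.78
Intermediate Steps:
x(n) = -4 + 8*n (x(n) = (4*(2*n) - 4) + 0 = (8*n - 4) + 0 = (-4 + 8*n) + 0 = -4 + 8*n)
y(q) = -16 + 33*q (y(q) = 4*(-4 + 8*q) + q = (-16 + 32*q) + q = -16 + 33*q)
sqrt(11526 + y(65 + 58)) = sqrt(11526 + (-16 + 33*(65 + 58))) = sqrt(11526 + (-16 + 33*123)) = sqrt(11526 + (-16 + 4059)) = sqrt(11526 + 4043) = sqrt(15569)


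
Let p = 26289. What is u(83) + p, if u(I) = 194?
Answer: 26483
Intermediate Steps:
u(83) + p = 194 + 26289 = 26483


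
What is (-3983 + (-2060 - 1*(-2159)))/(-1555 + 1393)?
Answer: 1942/81 ≈ 23.975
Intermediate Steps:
(-3983 + (-2060 - 1*(-2159)))/(-1555 + 1393) = (-3983 + (-2060 + 2159))/(-162) = (-3983 + 99)*(-1/162) = -3884*(-1/162) = 1942/81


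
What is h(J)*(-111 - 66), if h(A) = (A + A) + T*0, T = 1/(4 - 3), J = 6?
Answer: -2124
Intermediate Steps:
T = 1 (T = 1/1 = 1)
h(A) = 2*A (h(A) = (A + A) + 1*0 = 2*A + 0 = 2*A)
h(J)*(-111 - 66) = (2*6)*(-111 - 66) = 12*(-177) = -2124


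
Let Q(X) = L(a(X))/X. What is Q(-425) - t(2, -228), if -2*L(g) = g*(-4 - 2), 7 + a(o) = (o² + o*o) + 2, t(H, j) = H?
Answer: -216917/85 ≈ -2552.0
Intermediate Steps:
a(o) = -5 + 2*o² (a(o) = -7 + ((o² + o*o) + 2) = -7 + ((o² + o²) + 2) = -7 + (2*o² + 2) = -7 + (2 + 2*o²) = -5 + 2*o²)
L(g) = 3*g (L(g) = -g*(-4 - 2)/2 = -g*(-6)/2 = -(-3)*g = 3*g)
Q(X) = (-15 + 6*X²)/X (Q(X) = (3*(-5 + 2*X²))/X = (-15 + 6*X²)/X)
Q(-425) - t(2, -228) = (-15/(-425) + 6*(-425)) - 1*2 = (-15*(-1/425) - 2550) - 2 = (3/85 - 2550) - 2 = -216747/85 - 2 = -216917/85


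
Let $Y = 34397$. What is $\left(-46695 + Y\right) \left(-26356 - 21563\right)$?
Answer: $589307862$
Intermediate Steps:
$\left(-46695 + Y\right) \left(-26356 - 21563\right) = \left(-46695 + 34397\right) \left(-26356 - 21563\right) = \left(-12298\right) \left(-47919\right) = 589307862$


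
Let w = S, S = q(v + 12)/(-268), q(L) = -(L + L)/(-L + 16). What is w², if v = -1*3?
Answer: 81/879844 ≈ 9.2062e-5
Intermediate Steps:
v = -3
q(L) = -2*L/(16 - L)
S = 9/938 (S = (2*(-3 + 12)/(-16 + (-3 + 12)))/(-268) = (2*9/(-16 + 9))*(-1/268) = (2*9/(-7))*(-1/268) = (2*9*(-⅐))*(-1/268) = -18/7*(-1/268) = 9/938 ≈ 0.0095949)
w = 9/938 ≈ 0.0095949
w² = (9/938)² = 81/879844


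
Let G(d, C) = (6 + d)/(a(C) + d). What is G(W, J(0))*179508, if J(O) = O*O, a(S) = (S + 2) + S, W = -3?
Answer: -538524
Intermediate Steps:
a(S) = 2 + 2*S (a(S) = (2 + S) + S = 2 + 2*S)
J(O) = O²
G(d, C) = (6 + d)/(2 + d + 2*C) (G(d, C) = (6 + d)/((2 + 2*C) + d) = (6 + d)/(2 + d + 2*C))
G(W, J(0))*179508 = ((6 - 3)/(2 - 3 + 2*0²))*179508 = (3/(2 - 3 + 2*0))*179508 = (3/(2 - 3 + 0))*179508 = (3/(-1))*179508 = -1*3*179508 = -3*179508 = -538524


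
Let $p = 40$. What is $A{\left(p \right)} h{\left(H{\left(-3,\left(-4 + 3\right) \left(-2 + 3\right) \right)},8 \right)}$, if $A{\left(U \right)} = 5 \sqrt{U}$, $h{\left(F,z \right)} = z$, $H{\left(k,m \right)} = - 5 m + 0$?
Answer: $80 \sqrt{10} \approx 252.98$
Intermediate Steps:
$H{\left(k,m \right)} = - 5 m$
$A{\left(p \right)} h{\left(H{\left(-3,\left(-4 + 3\right) \left(-2 + 3\right) \right)},8 \right)} = 5 \sqrt{40} \cdot 8 = 5 \cdot 2 \sqrt{10} \cdot 8 = 10 \sqrt{10} \cdot 8 = 80 \sqrt{10}$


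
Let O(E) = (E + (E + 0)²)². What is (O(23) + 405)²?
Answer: 93091501881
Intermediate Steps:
O(E) = (E + E²)²
(O(23) + 405)² = (23²*(1 + 23)² + 405)² = (529*24² + 405)² = (529*576 + 405)² = (304704 + 405)² = 305109² = 93091501881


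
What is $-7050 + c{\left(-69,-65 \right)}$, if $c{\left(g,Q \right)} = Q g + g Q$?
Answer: $1920$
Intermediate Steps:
$c{\left(g,Q \right)} = 2 Q g$ ($c{\left(g,Q \right)} = Q g + Q g = 2 Q g$)
$-7050 + c{\left(-69,-65 \right)} = -7050 + 2 \left(-65\right) \left(-69\right) = -7050 + 8970 = 1920$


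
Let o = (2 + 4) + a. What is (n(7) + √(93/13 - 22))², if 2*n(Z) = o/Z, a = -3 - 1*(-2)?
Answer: -37503/2548 + 5*I*√2509/91 ≈ -14.719 + 2.7522*I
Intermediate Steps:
a = -1 (a = -3 + 2 = -1)
o = 5 (o = (2 + 4) - 1 = 6 - 1 = 5)
n(Z) = 5/(2*Z) (n(Z) = (5/Z)/2 = 5/(2*Z))
(n(7) + √(93/13 - 22))² = ((5/2)/7 + √(93/13 - 22))² = ((5/2)*(⅐) + √(93*(1/13) - 22))² = (5/14 + √(93/13 - 22))² = (5/14 + √(-193/13))² = (5/14 + I*√2509/13)²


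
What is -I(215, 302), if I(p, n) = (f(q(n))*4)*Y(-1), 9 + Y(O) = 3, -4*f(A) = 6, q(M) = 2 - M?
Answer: -36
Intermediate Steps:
f(A) = -3/2 (f(A) = -¼*6 = -3/2)
Y(O) = -6 (Y(O) = -9 + 3 = -6)
I(p, n) = 36 (I(p, n) = -3/2*4*(-6) = -6*(-6) = 36)
-I(215, 302) = -1*36 = -36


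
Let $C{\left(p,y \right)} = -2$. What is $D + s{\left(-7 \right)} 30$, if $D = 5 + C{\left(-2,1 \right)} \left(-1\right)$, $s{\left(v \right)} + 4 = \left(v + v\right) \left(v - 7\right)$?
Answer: $5767$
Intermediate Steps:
$s{\left(v \right)} = -4 + 2 v \left(-7 + v\right)$ ($s{\left(v \right)} = -4 + \left(v + v\right) \left(v - 7\right) = -4 + 2 v \left(-7 + v\right)$)
$D = 7$ ($D = 5 - -2 = 5 + 2 = 7$)
$D + s{\left(-7 \right)} 30 = 7 + \left(-4 - -98 + 2 \left(-7\right)^{2}\right) 30 = 7 + \left(-4 + 98 + 2 \cdot 49\right) 30 = 7 + \left(-4 + 98 + 98\right) 30 = 7 + 192 \cdot 30 = 7 + 5760 = 5767$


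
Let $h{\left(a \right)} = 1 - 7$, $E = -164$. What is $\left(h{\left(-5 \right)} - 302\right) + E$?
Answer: $-472$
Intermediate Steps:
$h{\left(a \right)} = -6$ ($h{\left(a \right)} = 1 - 7 = -6$)
$\left(h{\left(-5 \right)} - 302\right) + E = \left(-6 - 302\right) - 164 = -308 - 164 = -472$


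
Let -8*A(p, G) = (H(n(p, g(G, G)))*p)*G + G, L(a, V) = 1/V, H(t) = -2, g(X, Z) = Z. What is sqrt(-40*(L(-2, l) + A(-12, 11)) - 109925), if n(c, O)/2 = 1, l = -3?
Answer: I*sqrt(976830)/3 ≈ 329.45*I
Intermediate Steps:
n(c, O) = 2 (n(c, O) = 2*1 = 2)
A(p, G) = -G/8 + G*p/4 (A(p, G) = -((-2*p)*G + G)/8 = -(-2*G*p + G)/8 = -(G - 2*G*p)/8 = -G/8 + G*p/4)
sqrt(-40*(L(-2, l) + A(-12, 11)) - 109925) = sqrt(-40*(1/(-3) + (1/8)*11*(-1 + 2*(-12))) - 109925) = sqrt(-40*(-1/3 + (1/8)*11*(-1 - 24)) - 109925) = sqrt(-40*(-1/3 + (1/8)*11*(-25)) - 109925) = sqrt(-40*(-1/3 - 275/8) - 109925) = sqrt(-40*(-833/24) - 109925) = sqrt(4165/3 - 109925) = sqrt(-325610/3) = I*sqrt(976830)/3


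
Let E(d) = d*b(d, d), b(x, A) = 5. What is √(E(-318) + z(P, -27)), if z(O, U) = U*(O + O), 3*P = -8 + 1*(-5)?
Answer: 2*I*√339 ≈ 36.824*I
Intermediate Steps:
P = -13/3 (P = (-8 + 1*(-5))/3 = (-8 - 5)/3 = (⅓)*(-13) = -13/3 ≈ -4.3333)
z(O, U) = 2*O*U (z(O, U) = U*(2*O) = 2*O*U)
E(d) = 5*d (E(d) = d*5 = 5*d)
√(E(-318) + z(P, -27)) = √(5*(-318) + 2*(-13/3)*(-27)) = √(-1590 + 234) = √(-1356) = 2*I*√339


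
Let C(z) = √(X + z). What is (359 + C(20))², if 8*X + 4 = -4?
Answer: (359 + √19)² ≈ 1.3203e+5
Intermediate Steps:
X = -1 (X = -½ + (⅛)*(-4) = -½ - ½ = -1)
C(z) = √(-1 + z)
(359 + C(20))² = (359 + √(-1 + 20))² = (359 + √19)²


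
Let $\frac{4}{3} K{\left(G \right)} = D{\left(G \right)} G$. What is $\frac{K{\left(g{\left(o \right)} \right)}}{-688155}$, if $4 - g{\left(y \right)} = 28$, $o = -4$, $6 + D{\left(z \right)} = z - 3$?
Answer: $- \frac{198}{229385} \approx -0.00086318$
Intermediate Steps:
$D{\left(z \right)} = -9 + z$ ($D{\left(z \right)} = -6 + \left(z - 3\right) = -6 + \left(-3 + z\right) = -9 + z$)
$g{\left(y \right)} = -24$ ($g{\left(y \right)} = 4 - 28 = -24$)
$K{\left(G \right)} = \frac{3 G \left(-9 + G\right)}{4}$ ($K{\left(G \right)} = \frac{3 \left(-9 + G\right) G}{4} = \frac{3 G \left(-9 + G\right)}{4}$)
$\frac{K{\left(g{\left(o \right)} \right)}}{-688155} = \frac{\frac{3}{4} \left(-24\right) \left(-9 - 24\right)}{-688155} = \frac{3}{4} \left(-24\right) \left(-33\right) \left(- \frac{1}{688155}\right) = 594 \left(- \frac{1}{688155}\right) = - \frac{198}{229385}$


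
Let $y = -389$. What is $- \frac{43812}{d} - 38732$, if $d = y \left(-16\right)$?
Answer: $- \frac{60277945}{1556} \approx -38739.0$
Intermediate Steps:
$d = 6224$ ($d = \left(-389\right) \left(-16\right) = 6224$)
$- \frac{43812}{d} - 38732 = - \frac{43812}{6224} - 38732 = \left(-43812\right) \frac{1}{6224} - 38732 = - \frac{10953}{1556} - 38732 = - \frac{60277945}{1556}$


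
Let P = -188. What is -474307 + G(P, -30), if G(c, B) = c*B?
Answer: -468667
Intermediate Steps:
G(c, B) = B*c
-474307 + G(P, -30) = -474307 - 30*(-188) = -474307 + 5640 = -468667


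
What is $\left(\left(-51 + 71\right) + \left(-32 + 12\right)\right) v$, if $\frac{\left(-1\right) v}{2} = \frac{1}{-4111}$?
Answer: $0$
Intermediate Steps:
$v = \frac{2}{4111}$ ($v = - \frac{2}{-4111} = \left(-2\right) \left(- \frac{1}{4111}\right) = \frac{2}{4111} \approx 0.0004865$)
$\left(\left(-51 + 71\right) + \left(-32 + 12\right)\right) v = \left(\left(-51 + 71\right) + \left(-32 + 12\right)\right) \frac{2}{4111} = \left(20 - 20\right) \frac{2}{4111} = 0 \cdot \frac{2}{4111} = 0$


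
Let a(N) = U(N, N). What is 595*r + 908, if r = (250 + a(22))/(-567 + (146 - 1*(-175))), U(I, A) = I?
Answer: 30764/123 ≈ 250.11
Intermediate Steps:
a(N) = N
r = -136/123 (r = (250 + 22)/(-567 + (146 - 1*(-175))) = 272/(-567 + (146 + 175)) = 272/(-567 + 321) = 272/(-246) = 272*(-1/246) = -136/123 ≈ -1.1057)
595*r + 908 = 595*(-136/123) + 908 = -80920/123 + 908 = 30764/123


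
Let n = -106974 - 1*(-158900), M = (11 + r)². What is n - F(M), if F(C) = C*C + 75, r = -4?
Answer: 49450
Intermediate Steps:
M = 49 (M = (11 - 4)² = 7² = 49)
n = 51926 (n = -106974 + 158900 = 51926)
F(C) = 75 + C² (F(C) = C² + 75 = 75 + C²)
n - F(M) = 51926 - (75 + 49²) = 51926 - (75 + 2401) = 51926 - 1*2476 = 51926 - 2476 = 49450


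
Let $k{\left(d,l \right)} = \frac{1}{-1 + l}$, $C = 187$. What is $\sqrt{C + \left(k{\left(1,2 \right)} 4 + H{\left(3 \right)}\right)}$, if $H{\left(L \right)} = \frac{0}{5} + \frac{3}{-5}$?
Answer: $\frac{2 \sqrt{1190}}{5} \approx 13.799$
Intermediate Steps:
$H{\left(L \right)} = - \frac{3}{5}$ ($H{\left(L \right)} = 0 \cdot \frac{1}{5} + 3 \left(- \frac{1}{5}\right) = 0 - \frac{3}{5} = - \frac{3}{5}$)
$\sqrt{C + \left(k{\left(1,2 \right)} 4 + H{\left(3 \right)}\right)} = \sqrt{187 - \left(\frac{3}{5} - \frac{1}{-1 + 2} \cdot 4\right)} = \sqrt{187 - \left(\frac{3}{5} - 1^{-1} \cdot 4\right)} = \sqrt{187 + \left(1 \cdot 4 - \frac{3}{5}\right)} = \sqrt{187 + \left(4 - \frac{3}{5}\right)} = \sqrt{187 + \frac{17}{5}} = \sqrt{\frac{952}{5}} = \frac{2 \sqrt{1190}}{5}$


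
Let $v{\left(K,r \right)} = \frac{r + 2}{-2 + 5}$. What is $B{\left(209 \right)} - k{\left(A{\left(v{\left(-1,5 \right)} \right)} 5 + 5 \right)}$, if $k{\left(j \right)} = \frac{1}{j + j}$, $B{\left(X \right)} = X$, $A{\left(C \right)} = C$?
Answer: $\frac{20897}{100} \approx 208.97$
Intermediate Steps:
$v{\left(K,r \right)} = \frac{2}{3} + \frac{r}{3}$ ($v{\left(K,r \right)} = \frac{2 + r}{3} = \left(2 + r\right) \frac{1}{3} = \frac{2}{3} + \frac{r}{3}$)
$k{\left(j \right)} = \frac{1}{2 j}$
$B{\left(209 \right)} - k{\left(A{\left(v{\left(-1,5 \right)} \right)} 5 + 5 \right)} = 209 - \frac{1}{2 \left(\left(\frac{2}{3} + \frac{1}{3} \cdot 5\right) 5 + 5\right)} = 209 - \frac{1}{2 \left(\left(\frac{2}{3} + \frac{5}{3}\right) 5 + 5\right)} = 209 - \frac{1}{2 \left(\frac{7}{3} \cdot 5 + 5\right)} = 209 - \frac{1}{2 \left(\frac{35}{3} + 5\right)} = 209 - \frac{1}{2 \cdot \frac{50}{3}} = 209 - \frac{1}{2} \cdot \frac{3}{50} = 209 - \frac{3}{100} = \frac{20897}{100}$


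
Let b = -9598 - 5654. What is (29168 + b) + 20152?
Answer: 34068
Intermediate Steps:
b = -15252
(29168 + b) + 20152 = (29168 - 15252) + 20152 = 13916 + 20152 = 34068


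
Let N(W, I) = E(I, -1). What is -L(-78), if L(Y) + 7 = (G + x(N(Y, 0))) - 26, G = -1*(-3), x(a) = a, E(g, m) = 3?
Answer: 27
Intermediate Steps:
N(W, I) = 3
G = 3
L(Y) = -27 (L(Y) = -7 + ((3 + 3) - 26) = -7 + (6 - 26) = -7 - 20 = -27)
-L(-78) = -1*(-27) = 27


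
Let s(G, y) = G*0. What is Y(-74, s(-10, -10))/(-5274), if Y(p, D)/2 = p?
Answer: 74/2637 ≈ 0.028062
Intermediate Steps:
s(G, y) = 0
Y(p, D) = 2*p
Y(-74, s(-10, -10))/(-5274) = (2*(-74))/(-5274) = -148*(-1/5274) = 74/2637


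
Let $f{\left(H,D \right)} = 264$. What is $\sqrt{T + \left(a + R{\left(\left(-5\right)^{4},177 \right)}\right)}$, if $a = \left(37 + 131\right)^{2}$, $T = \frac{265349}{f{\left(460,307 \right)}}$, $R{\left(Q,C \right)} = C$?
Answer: $\frac{\sqrt{512372058}}{132} \approx 171.48$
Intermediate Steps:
$T = \frac{265349}{264} \approx 1005.1$
$a = 28224$ ($a = 168^{2} = 28224$)
$\sqrt{T + \left(a + R{\left(\left(-5\right)^{4},177 \right)}\right)} = \sqrt{\frac{265349}{264} + \left(28224 + 177\right)} = \sqrt{\frac{265349}{264} + 28401} = \sqrt{\frac{7763213}{264}} = \frac{\sqrt{512372058}}{132}$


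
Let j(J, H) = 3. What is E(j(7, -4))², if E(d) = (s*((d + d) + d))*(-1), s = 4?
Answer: 1296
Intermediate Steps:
E(d) = -12*d (E(d) = (4*((d + d) + d))*(-1) = (4*(2*d + d))*(-1) = (4*(3*d))*(-1) = (12*d)*(-1) = -12*d)
E(j(7, -4))² = (-12*3)² = (-36)² = 1296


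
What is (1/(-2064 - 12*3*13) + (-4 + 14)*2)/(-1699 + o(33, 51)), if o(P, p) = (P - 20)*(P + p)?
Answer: -50639/1536924 ≈ -0.032948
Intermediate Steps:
o(P, p) = (-20 + P)*(P + p)
(1/(-2064 - 12*3*13) + (-4 + 14)*2)/(-1699 + o(33, 51)) = (1/(-2064 - 12*3*13) + (-4 + 14)*2)/(-1699 + (33**2 - 20*33 - 20*51 + 33*51)) = (1/(-2064 - 36*13) + 10*2)/(-1699 + (1089 - 660 - 1020 + 1683)) = (1/(-2064 - 468) + 20)/(-1699 + 1092) = (1/(-2532) + 20)/(-607) = (-1/2532 + 20)*(-1/607) = (50639/2532)*(-1/607) = -50639/1536924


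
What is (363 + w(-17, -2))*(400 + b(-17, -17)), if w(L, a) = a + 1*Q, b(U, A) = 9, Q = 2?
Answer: 148467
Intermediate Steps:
w(L, a) = 2 + a (w(L, a) = a + 1*2 = a + 2 = 2 + a)
(363 + w(-17, -2))*(400 + b(-17, -17)) = (363 + (2 - 2))*(400 + 9) = (363 + 0)*409 = 363*409 = 148467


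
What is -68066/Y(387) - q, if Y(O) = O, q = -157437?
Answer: 60860053/387 ≈ 1.5726e+5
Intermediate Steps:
-68066/Y(387) - q = -68066/387 - 1*(-157437) = -68066*1/387 + 157437 = -68066/387 + 157437 = 60860053/387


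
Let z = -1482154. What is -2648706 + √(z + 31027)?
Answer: -2648706 + I*√1451127 ≈ -2.6487e+6 + 1204.6*I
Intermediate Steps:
-2648706 + √(z + 31027) = -2648706 + √(-1482154 + 31027) = -2648706 + √(-1451127) = -2648706 + I*√1451127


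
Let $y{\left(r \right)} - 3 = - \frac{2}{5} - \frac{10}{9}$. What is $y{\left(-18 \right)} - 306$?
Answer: $- \frac{13703}{45} \approx -304.51$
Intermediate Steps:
$y{\left(r \right)} = \frac{67}{45}$ ($y{\left(r \right)} = 3 - \left(\frac{2}{5} + \frac{10}{9}\right) = 3 - \frac{68}{45} = \frac{67}{45}$)
$y{\left(-18 \right)} - 306 = \frac{67}{45} - 306 = - \frac{13703}{45}$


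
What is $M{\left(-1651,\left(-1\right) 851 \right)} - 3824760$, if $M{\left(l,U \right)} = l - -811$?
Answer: $-3825600$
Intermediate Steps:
$M{\left(l,U \right)} = 811 + l$ ($M{\left(l,U \right)} = l + 811 = 811 + l$)
$M{\left(-1651,\left(-1\right) 851 \right)} - 3824760 = \left(811 - 1651\right) - 3824760 = -840 - 3824760 = -3825600$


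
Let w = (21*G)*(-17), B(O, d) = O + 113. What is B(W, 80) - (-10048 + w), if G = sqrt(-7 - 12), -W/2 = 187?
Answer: 9787 + 357*I*sqrt(19) ≈ 9787.0 + 1556.1*I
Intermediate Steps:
W = -374 (W = -2*187 = -374)
G = I*sqrt(19) (G = sqrt(-19) = I*sqrt(19) ≈ 4.3589*I)
B(O, d) = 113 + O
w = -357*I*sqrt(19) (w = (21*(I*sqrt(19)))*(-17) = (21*I*sqrt(19))*(-17) = -357*I*sqrt(19) ≈ -1556.1*I)
B(W, 80) - (-10048 + w) = (113 - 374) - (-10048 - 357*I*sqrt(19)) = -261 + (10048 + 357*I*sqrt(19)) = 9787 + 357*I*sqrt(19)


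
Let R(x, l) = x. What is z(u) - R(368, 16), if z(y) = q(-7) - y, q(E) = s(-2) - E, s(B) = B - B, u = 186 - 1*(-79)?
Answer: -626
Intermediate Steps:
u = 265 (u = 186 + 79 = 265)
s(B) = 0
q(E) = -E (q(E) = 0 - E = -E)
z(y) = 7 - y (z(y) = -1*(-7) - y = 7 - y)
z(u) - R(368, 16) = (7 - 1*265) - 1*368 = (7 - 265) - 368 = -258 - 368 = -626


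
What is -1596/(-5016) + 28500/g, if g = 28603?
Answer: 827221/629266 ≈ 1.3146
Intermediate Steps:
-1596/(-5016) + 28500/g = -1596/(-5016) + 28500/28603 = -1596*(-1/5016) + 28500*(1/28603) = 7/22 + 28500/28603 = 827221/629266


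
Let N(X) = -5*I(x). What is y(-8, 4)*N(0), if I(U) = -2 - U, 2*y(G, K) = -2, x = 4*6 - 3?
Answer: -115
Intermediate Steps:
x = 21 (x = 24 - 3 = 21)
y(G, K) = -1 (y(G, K) = (1/2)*(-2) = -1)
N(X) = 115 (N(X) = -5*(-2 - 1*21) = -5*(-2 - 21) = -5*(-23) = 115)
y(-8, 4)*N(0) = -1*115 = -115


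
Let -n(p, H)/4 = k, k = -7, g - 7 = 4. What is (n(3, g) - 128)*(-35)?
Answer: 3500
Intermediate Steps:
g = 11 (g = 7 + 4 = 11)
n(p, H) = 28 (n(p, H) = -4*(-7) = 28)
(n(3, g) - 128)*(-35) = (28 - 128)*(-35) = -100*(-35) = 3500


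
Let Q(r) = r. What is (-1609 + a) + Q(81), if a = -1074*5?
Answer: -6898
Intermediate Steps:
a = -5370
(-1609 + a) + Q(81) = (-1609 - 5370) + 81 = -6979 + 81 = -6898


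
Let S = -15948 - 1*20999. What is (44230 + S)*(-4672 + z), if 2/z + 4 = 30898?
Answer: -525602333389/15447 ≈ -3.4026e+7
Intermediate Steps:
z = 1/15447 (z = 2/(-4 + 30898) = 2/30894 = 2*(1/30894) = 1/15447 ≈ 6.4738e-5)
S = -36947 (S = -15948 - 20999 = -36947)
(44230 + S)*(-4672 + z) = (44230 - 36947)*(-4672 + 1/15447) = 7283*(-72168383/15447) = -525602333389/15447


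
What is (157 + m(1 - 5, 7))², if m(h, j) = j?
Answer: 26896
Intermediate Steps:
(157 + m(1 - 5, 7))² = (157 + 7)² = 164² = 26896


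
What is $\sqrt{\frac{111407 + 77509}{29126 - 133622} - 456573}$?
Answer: $\frac{i \sqrt{176641487971}}{622} \approx 675.7 i$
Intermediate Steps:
$\sqrt{\frac{111407 + 77509}{29126 - 133622} - 456573} = \sqrt{\frac{188916}{-104496} - 456573} = \sqrt{188916 \left(- \frac{1}{104496}\right) - 456573} = \sqrt{- \frac{2249}{1244} - 456573} = \sqrt{- \frac{567979061}{1244}} = \frac{i \sqrt{176641487971}}{622}$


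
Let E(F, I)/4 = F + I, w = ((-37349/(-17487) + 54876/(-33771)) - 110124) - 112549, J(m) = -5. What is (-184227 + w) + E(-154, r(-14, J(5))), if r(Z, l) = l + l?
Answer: -80227770391915/196851159 ≈ -4.0756e+5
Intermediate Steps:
r(Z, l) = 2*l
w = -43833337562518/196851159 (w = ((-37349*(-1/17487) + 54876*(-1/33771)) - 110124) - 112549 = ((37349/17487 - 18292/11257) - 110124) - 112549 = (100565489/196851159 - 110124) - 112549 = -21677936468227/196851159 - 112549 = -43833337562518/196851159 ≈ -2.2267e+5)
E(F, I) = 4*F + 4*I (E(F, I) = 4*(F + I) = 4*F + 4*I)
(-184227 + w) + E(-154, r(-14, J(5))) = (-184227 - 43833337562518/196851159) + (4*(-154) + 4*(2*(-5))) = -80098636031611/196851159 + (-616 + 4*(-10)) = -80098636031611/196851159 + (-616 - 40) = -80098636031611/196851159 - 656 = -80227770391915/196851159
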